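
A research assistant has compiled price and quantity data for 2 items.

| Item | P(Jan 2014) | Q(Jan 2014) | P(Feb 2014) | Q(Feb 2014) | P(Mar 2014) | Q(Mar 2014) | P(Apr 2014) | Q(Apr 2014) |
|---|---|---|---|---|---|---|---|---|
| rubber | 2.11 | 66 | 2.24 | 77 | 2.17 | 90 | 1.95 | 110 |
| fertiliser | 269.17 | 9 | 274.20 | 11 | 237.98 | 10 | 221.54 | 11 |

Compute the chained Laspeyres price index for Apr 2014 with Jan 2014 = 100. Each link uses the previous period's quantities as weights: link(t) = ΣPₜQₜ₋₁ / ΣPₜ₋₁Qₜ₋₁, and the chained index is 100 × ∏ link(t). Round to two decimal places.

82.79

Link Jan 2014→Feb 2014:
ΣP(Feb 2014)Q(Jan 2014) = 2.24×66 + 274.20×9 = 147.84 + 2467.8 = 2615.64
ΣP(Jan 2014)Q(Jan 2014) = 2.11×66 + 269.17×9 = 139.26 + 2422.53 = 2561.79
link = 2615.64/2561.79 = 1.021020
Link Feb 2014→Mar 2014:
ΣP(Mar 2014)Q(Feb 2014) = 2.17×77 + 237.98×11 = 167.09 + 2617.78 = 2784.87
ΣP(Feb 2014)Q(Feb 2014) = 2.24×77 + 274.20×11 = 172.48 + 3016.2 = 3188.68
link = 2784.87/3188.68 = 0.873361
Link Mar 2014→Apr 2014:
ΣP(Apr 2014)Q(Mar 2014) = 1.95×90 + 221.54×10 = 175.5 + 2215.4 = 2390.9
ΣP(Mar 2014)Q(Mar 2014) = 2.17×90 + 237.98×10 = 195.3 + 2379.8 = 2575.1
link = 2390.9/2575.1 = 0.928469
Chained index = 100 × 1.021020 × 0.873361 × 0.928469 = 82.7934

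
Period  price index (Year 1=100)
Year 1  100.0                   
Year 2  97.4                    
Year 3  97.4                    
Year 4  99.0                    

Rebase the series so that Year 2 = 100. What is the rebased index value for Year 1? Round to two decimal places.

Rebased(Year 1) = 100.0 / 97.4 × 100 = 102.6694

102.67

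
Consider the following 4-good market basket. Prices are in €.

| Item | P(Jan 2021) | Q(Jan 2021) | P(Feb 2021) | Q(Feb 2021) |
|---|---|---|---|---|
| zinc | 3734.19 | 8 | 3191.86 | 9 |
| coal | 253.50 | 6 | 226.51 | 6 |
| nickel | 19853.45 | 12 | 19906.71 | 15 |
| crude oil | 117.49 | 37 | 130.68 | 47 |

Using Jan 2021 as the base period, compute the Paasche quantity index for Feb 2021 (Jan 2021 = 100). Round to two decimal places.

Paasche quantity index uses current-period prices as weights.
ΣP(Feb 2021)·Q(Feb 2021) = 3191.86×9 + 226.51×6 + 19906.71×15 + 130.68×47 = 28726.74 + 1359.06 + 298600.65 + 6141.96 = 334828.41
ΣP(Feb 2021)·Q(Jan 2021) = 3191.86×8 + 226.51×6 + 19906.71×12 + 130.68×37 = 25534.88 + 1359.06 + 238880.52 + 4835.16 = 270609.62
Index = 334828.41 / 270609.62 × 100 = 123.7312

123.73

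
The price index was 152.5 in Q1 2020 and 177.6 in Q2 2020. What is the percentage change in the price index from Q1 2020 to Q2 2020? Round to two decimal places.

Change = (177.6 − 152.5) / 152.5 × 100
       = 25.1 / 152.5 × 100 = 16.4590%

16.46%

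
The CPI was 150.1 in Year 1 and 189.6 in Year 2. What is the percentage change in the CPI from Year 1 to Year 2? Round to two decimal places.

26.32%

Change = (189.6 − 150.1) / 150.1 × 100
       = 39.5 / 150.1 × 100 = 26.3158%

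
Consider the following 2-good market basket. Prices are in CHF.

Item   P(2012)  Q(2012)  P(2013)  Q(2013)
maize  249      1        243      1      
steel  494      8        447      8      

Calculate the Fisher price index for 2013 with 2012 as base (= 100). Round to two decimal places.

90.91

Laspeyres component (base-period weights):
ΣP(2013)Q(2012) = 243×1 + 447×8 = 243 + 3576 = 3819
ΣP(2012)Q(2012) = 249×1 + 494×8 = 249 + 3952 = 4201
L = 3819 / 4201 × 100 = 90.9069
Paasche component (current-period weights):
ΣP(2013)Q(2013) = 243×1 + 447×8 = 243 + 3576 = 3819
ΣP(2012)Q(2013) = 249×1 + 494×8 = 249 + 3952 = 4201
P = 3819 / 4201 × 100 = 90.9069
Fisher = √(L × P) = √(90.9069 × 90.9069) = 90.9069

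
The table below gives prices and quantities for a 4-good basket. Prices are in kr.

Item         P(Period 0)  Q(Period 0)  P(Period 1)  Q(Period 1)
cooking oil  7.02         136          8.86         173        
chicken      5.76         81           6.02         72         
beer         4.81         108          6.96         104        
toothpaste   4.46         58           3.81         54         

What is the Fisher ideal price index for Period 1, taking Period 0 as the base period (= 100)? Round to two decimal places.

121.67

Laspeyres component (base-period weights):
ΣP(Period 1)Q(Period 0) = 8.86×136 + 6.02×81 + 6.96×108 + 3.81×58 = 1204.96 + 487.62 + 751.68 + 220.98 = 2665.24
ΣP(Period 0)Q(Period 0) = 7.02×136 + 5.76×81 + 4.81×108 + 4.46×58 = 954.72 + 466.56 + 519.48 + 258.68 = 2199.44
L = 2665.24 / 2199.44 × 100 = 121.1781
Paasche component (current-period weights):
ΣP(Period 1)Q(Period 1) = 8.86×173 + 6.02×72 + 6.96×104 + 3.81×54 = 1532.78 + 433.44 + 723.84 + 205.74 = 2895.8
ΣP(Period 0)Q(Period 1) = 7.02×173 + 5.76×72 + 4.81×104 + 4.46×54 = 1214.46 + 414.72 + 500.24 + 240.84 = 2370.26
P = 2895.8 / 2370.26 × 100 = 122.1723
Fisher = √(L × P) = √(121.1781 × 122.1723) = 121.6742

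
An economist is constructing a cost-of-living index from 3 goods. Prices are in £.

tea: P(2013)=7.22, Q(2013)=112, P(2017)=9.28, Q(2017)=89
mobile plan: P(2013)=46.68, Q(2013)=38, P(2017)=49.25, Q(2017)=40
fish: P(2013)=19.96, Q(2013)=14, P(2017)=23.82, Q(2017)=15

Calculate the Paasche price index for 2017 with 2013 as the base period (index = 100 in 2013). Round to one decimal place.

112.2

Paasche price index uses current-period quantities as weights.
ΣP(2017)·Q(2017) = 9.28×89 + 49.25×40 + 23.82×15 = 825.92 + 1970 + 357.3 = 3153.22
ΣP(2013)·Q(2017) = 7.22×89 + 46.68×40 + 19.96×15 = 642.58 + 1867.2 + 299.4 = 2809.18
Index = 3153.22 / 2809.18 × 100 = 112.2470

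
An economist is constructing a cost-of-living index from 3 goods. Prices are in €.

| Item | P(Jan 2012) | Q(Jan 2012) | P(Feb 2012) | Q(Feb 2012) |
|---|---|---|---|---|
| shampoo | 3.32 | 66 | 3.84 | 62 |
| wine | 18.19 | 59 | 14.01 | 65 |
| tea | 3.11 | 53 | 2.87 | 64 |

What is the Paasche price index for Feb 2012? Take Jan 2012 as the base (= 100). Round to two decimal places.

Paasche price index uses current-period quantities as weights.
ΣP(Feb 2012)·Q(Feb 2012) = 3.84×62 + 14.01×65 + 2.87×64 = 238.08 + 910.65 + 183.68 = 1332.41
ΣP(Jan 2012)·Q(Feb 2012) = 3.32×62 + 18.19×65 + 3.11×64 = 205.84 + 1182.35 + 199.04 = 1587.23
Index = 1332.41 / 1587.23 × 100 = 83.9456

83.95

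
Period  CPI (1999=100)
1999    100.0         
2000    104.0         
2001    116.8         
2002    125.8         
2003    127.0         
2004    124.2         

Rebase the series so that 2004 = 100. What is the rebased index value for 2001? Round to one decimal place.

Rebased(2001) = 116.8 / 124.2 × 100 = 94.0419

94.0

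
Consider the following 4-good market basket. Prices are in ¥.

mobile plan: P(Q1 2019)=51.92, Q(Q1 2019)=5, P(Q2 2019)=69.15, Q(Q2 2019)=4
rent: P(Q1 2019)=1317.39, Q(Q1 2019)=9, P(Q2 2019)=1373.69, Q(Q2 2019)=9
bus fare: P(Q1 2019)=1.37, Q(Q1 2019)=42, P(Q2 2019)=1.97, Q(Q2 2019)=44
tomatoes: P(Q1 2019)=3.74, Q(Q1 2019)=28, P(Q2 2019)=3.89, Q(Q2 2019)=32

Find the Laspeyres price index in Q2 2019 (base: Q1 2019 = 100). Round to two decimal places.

105.07

Laspeyres price index uses base-period quantities as weights.
ΣP(Q2 2019)·Q(Q1 2019) = 69.15×5 + 1373.69×9 + 1.97×42 + 3.89×28 = 345.75 + 12363.21 + 82.74 + 108.92 = 12900.62
ΣP(Q1 2019)·Q(Q1 2019) = 51.92×5 + 1317.39×9 + 1.37×42 + 3.74×28 = 259.6 + 11856.51 + 57.54 + 104.72 = 12278.37
Index = 12900.62 / 12278.37 × 100 = 105.0679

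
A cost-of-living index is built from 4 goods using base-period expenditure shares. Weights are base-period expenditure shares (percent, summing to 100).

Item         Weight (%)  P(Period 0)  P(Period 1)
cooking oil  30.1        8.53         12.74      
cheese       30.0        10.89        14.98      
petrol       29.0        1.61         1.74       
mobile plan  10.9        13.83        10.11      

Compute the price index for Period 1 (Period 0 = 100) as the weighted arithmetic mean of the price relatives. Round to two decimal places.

125.53

cooking oil: 30.1 × (12.74/8.53) = 30.1 × 1.493552 = 44.9559
cheese: 30.0 × (14.98/10.89) = 30.0 × 1.375574 = 41.2672
petrol: 29.0 × (1.74/1.61) = 29.0 × 1.080745 = 31.3416
mobile plan: 10.9 × (10.11/13.83) = 10.9 × 0.731020 = 7.9681
Index = Σ wᵢ·(p₁ᵢ/p₀ᵢ) = 44.9559 + 41.2672 + 31.3416 + 7.9681 = 125.5329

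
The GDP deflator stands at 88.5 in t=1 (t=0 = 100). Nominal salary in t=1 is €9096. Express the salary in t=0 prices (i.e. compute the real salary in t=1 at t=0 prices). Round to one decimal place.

10278.0

Real = Nominal ÷ (Index/100) = 9096 ÷ (88.5/100)
     = 9096 ÷ 0.885 = 10277.9661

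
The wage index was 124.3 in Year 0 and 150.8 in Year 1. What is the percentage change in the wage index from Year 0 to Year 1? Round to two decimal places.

Change = (150.8 − 124.3) / 124.3 × 100
       = 26.5 / 124.3 × 100 = 21.3194%

21.32%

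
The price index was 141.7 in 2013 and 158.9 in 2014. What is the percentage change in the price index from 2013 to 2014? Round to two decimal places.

Change = (158.9 − 141.7) / 141.7 × 100
       = 17.2 / 141.7 × 100 = 12.1383%

12.14%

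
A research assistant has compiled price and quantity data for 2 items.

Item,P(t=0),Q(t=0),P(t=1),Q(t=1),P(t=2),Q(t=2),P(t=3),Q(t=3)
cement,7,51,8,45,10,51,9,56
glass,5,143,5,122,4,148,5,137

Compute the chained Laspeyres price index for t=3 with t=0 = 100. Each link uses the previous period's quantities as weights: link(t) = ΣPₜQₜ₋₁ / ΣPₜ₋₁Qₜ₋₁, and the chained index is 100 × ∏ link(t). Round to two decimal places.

Link t=0→t=1:
ΣP(t=1)Q(t=0) = 8×51 + 5×143 = 408 + 715 = 1123
ΣP(t=0)Q(t=0) = 7×51 + 5×143 = 357 + 715 = 1072
link = 1123/1072 = 1.047575
Link t=1→t=2:
ΣP(t=2)Q(t=1) = 10×45 + 4×122 = 450 + 488 = 938
ΣP(t=1)Q(t=1) = 8×45 + 5×122 = 360 + 610 = 970
link = 938/970 = 0.967010
Link t=2→t=3:
ΣP(t=3)Q(t=2) = 9×51 + 5×148 = 459 + 740 = 1199
ΣP(t=2)Q(t=2) = 10×51 + 4×148 = 510 + 592 = 1102
link = 1199/1102 = 1.088022
Chained index = 100 × 1.047575 × 0.967010 × 1.088022 = 110.2183

110.22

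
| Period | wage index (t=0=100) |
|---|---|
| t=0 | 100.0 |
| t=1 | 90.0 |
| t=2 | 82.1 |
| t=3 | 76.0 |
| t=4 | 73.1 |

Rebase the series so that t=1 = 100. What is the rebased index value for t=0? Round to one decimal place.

Rebased(t=0) = 100.0 / 90.0 × 100 = 111.1111

111.1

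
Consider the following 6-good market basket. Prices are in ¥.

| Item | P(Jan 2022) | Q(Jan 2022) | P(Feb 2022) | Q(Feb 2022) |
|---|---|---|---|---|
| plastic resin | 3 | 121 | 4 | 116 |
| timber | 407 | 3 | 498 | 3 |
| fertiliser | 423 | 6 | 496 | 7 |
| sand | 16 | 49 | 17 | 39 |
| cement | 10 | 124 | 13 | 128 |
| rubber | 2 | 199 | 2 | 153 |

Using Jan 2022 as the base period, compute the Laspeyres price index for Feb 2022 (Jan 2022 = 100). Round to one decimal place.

119.1

Laspeyres price index uses base-period quantities as weights.
ΣP(Feb 2022)·Q(Jan 2022) = 4×121 + 498×3 + 496×6 + 17×49 + 13×124 + 2×199 = 484 + 1494 + 2976 + 833 + 1612 + 398 = 7797
ΣP(Jan 2022)·Q(Jan 2022) = 3×121 + 407×3 + 423×6 + 16×49 + 10×124 + 2×199 = 363 + 1221 + 2538 + 784 + 1240 + 398 = 6544
Index = 7797 / 6544 × 100 = 119.1473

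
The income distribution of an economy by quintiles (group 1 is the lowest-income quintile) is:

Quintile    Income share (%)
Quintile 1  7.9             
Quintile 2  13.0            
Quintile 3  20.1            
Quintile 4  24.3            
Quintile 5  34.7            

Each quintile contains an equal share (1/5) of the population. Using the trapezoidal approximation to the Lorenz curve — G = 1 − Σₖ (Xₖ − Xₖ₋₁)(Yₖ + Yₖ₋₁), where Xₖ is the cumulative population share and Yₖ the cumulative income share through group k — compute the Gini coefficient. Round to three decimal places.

0.260

Cumulative income shares Yₖ: 0.0790, 0.2090, 0.4100, 0.6530, 1.0000
Σ (Xₖ−Xₖ₋₁)(Yₖ+Yₖ₋₁) = (1/5)(0.0790+0.0000) + (1/5)(0.2090+0.0790) + (1/5)(0.4100+0.2090) + (1/5)(0.6530+0.4100) + (1/5)(1.0000+0.6530)
  = 0.0158 + 0.0576 + 0.1238 + 0.2126 + 0.3306 = 0.7404
G = 1 − 0.7404 = 0.2596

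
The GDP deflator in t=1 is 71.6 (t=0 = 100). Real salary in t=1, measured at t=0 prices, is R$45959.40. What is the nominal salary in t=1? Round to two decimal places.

Nominal = Real × (Index/100) = 45959.40 × (71.6/100)
        = 45959.40 × 0.716 = 32906.9304

32906.93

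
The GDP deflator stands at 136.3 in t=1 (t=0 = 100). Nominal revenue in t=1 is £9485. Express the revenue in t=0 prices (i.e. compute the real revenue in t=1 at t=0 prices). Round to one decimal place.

6958.9

Real = Nominal ÷ (Index/100) = 9485 ÷ (136.3/100)
     = 9485 ÷ 1.363 = 6958.9142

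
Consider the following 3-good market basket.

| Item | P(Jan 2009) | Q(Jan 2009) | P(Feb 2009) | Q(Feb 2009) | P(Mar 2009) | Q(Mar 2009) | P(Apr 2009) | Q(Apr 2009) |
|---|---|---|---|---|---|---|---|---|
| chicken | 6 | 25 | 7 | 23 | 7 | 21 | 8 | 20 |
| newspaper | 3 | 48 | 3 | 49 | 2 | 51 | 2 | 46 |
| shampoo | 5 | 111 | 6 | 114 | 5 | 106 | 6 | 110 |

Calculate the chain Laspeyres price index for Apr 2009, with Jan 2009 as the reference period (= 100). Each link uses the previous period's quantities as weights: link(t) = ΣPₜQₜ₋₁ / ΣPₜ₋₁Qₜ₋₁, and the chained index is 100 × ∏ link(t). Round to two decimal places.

112.76

Link Jan 2009→Feb 2009:
ΣP(Feb 2009)Q(Jan 2009) = 7×25 + 3×48 + 6×111 = 175 + 144 + 666 = 985
ΣP(Jan 2009)Q(Jan 2009) = 6×25 + 3×48 + 5×111 = 150 + 144 + 555 = 849
link = 985/849 = 1.160188
Link Feb 2009→Mar 2009:
ΣP(Mar 2009)Q(Feb 2009) = 7×23 + 2×49 + 5×114 = 161 + 98 + 570 = 829
ΣP(Feb 2009)Q(Feb 2009) = 7×23 + 3×49 + 6×114 = 161 + 147 + 684 = 992
link = 829/992 = 0.835685
Link Mar 2009→Apr 2009:
ΣP(Apr 2009)Q(Mar 2009) = 8×21 + 2×51 + 6×106 = 168 + 102 + 636 = 906
ΣP(Mar 2009)Q(Mar 2009) = 7×21 + 2×51 + 5×106 = 147 + 102 + 530 = 779
link = 906/779 = 1.163030
Chained index = 100 × 1.160188 × 0.835685 × 1.163030 = 112.7618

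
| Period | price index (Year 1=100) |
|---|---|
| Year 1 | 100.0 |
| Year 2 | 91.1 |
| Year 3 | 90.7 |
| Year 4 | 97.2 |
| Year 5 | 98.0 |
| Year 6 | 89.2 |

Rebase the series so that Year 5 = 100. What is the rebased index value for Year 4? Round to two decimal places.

99.18

Rebased(Year 4) = 97.2 / 98.0 × 100 = 99.1837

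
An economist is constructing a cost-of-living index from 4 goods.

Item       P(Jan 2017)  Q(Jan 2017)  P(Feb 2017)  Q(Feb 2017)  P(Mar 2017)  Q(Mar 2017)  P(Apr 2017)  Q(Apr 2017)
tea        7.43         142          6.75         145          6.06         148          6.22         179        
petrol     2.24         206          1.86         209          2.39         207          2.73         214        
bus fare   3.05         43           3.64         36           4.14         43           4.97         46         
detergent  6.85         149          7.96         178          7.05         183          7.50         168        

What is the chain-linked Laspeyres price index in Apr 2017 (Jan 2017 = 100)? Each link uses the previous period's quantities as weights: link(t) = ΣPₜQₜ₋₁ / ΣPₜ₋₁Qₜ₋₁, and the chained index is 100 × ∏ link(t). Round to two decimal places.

Link Jan 2017→Feb 2017:
ΣP(Feb 2017)Q(Jan 2017) = 6.75×142 + 1.86×206 + 3.64×43 + 7.96×149 = 958.5 + 383.16 + 156.52 + 1186.04 = 2684.22
ΣP(Jan 2017)Q(Jan 2017) = 7.43×142 + 2.24×206 + 3.05×43 + 6.85×149 = 1055.06 + 461.44 + 131.15 + 1020.65 = 2668.3
link = 2684.22/2668.3 = 1.005966
Link Feb 2017→Mar 2017:
ΣP(Mar 2017)Q(Feb 2017) = 6.06×145 + 2.39×209 + 4.14×36 + 7.05×178 = 878.7 + 499.51 + 149.04 + 1254.9 = 2782.15
ΣP(Feb 2017)Q(Feb 2017) = 6.75×145 + 1.86×209 + 3.64×36 + 7.96×178 = 978.75 + 388.74 + 131.04 + 1416.88 = 2915.41
link = 2782.15/2915.41 = 0.954291
Link Mar 2017→Apr 2017:
ΣP(Apr 2017)Q(Mar 2017) = 6.22×148 + 2.73×207 + 4.97×43 + 7.50×183 = 920.56 + 565.11 + 213.71 + 1372.5 = 3071.88
ΣP(Mar 2017)Q(Mar 2017) = 6.06×148 + 2.39×207 + 4.14×43 + 7.05×183 = 896.88 + 494.73 + 178.02 + 1290.15 = 2859.78
link = 3071.88/2859.78 = 1.074167
Chained index = 100 × 1.005966 × 0.954291 × 1.074167 = 103.1184

103.12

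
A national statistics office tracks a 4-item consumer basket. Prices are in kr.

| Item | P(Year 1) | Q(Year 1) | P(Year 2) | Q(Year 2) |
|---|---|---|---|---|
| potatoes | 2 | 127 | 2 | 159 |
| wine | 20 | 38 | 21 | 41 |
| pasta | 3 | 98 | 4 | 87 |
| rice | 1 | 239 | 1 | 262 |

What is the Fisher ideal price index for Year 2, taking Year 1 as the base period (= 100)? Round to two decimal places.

Laspeyres component (base-period weights):
ΣP(Year 2)Q(Year 1) = 2×127 + 21×38 + 4×98 + 1×239 = 254 + 798 + 392 + 239 = 1683
ΣP(Year 1)Q(Year 1) = 2×127 + 20×38 + 3×98 + 1×239 = 254 + 760 + 294 + 239 = 1547
L = 1683 / 1547 × 100 = 108.7912
Paasche component (current-period weights):
ΣP(Year 2)Q(Year 2) = 2×159 + 21×41 + 4×87 + 1×262 = 318 + 861 + 348 + 262 = 1789
ΣP(Year 1)Q(Year 2) = 2×159 + 20×41 + 3×87 + 1×262 = 318 + 820 + 261 + 262 = 1661
P = 1789 / 1661 × 100 = 107.7062
Fisher = √(L × P) = √(108.7912 × 107.7062) = 108.2473

108.25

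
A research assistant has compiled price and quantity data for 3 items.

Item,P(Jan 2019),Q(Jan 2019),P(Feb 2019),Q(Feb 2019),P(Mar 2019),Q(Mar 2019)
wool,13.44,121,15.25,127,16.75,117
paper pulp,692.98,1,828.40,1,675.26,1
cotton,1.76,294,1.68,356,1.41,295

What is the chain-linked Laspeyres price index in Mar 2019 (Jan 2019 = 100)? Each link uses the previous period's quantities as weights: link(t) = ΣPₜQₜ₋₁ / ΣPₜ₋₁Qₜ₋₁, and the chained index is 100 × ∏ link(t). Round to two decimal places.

109.71

Link Jan 2019→Feb 2019:
ΣP(Feb 2019)Q(Jan 2019) = 15.25×121 + 828.40×1 + 1.68×294 = 1845.25 + 828.4 + 493.92 = 3167.57
ΣP(Jan 2019)Q(Jan 2019) = 13.44×121 + 692.98×1 + 1.76×294 = 1626.24 + 692.98 + 517.44 = 2836.66
link = 3167.57/2836.66 = 1.116655
Link Feb 2019→Mar 2019:
ΣP(Mar 2019)Q(Feb 2019) = 16.75×127 + 675.26×1 + 1.41×356 = 2127.25 + 675.26 + 501.96 = 3304.47
ΣP(Feb 2019)Q(Feb 2019) = 15.25×127 + 828.40×1 + 1.68×356 = 1936.75 + 828.4 + 598.08 = 3363.23
link = 3304.47/3363.23 = 0.982529
Chained index = 100 × 1.116655 × 0.982529 = 109.7145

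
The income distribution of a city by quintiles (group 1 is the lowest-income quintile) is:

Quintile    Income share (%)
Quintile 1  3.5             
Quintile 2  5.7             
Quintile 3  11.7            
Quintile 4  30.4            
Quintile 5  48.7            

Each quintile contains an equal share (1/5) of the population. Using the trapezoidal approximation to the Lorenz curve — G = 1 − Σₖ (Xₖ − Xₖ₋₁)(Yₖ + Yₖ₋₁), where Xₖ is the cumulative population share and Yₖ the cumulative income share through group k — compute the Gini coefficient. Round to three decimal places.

0.460

Cumulative income shares Yₖ: 0.0350, 0.0920, 0.2090, 0.5130, 1.0000
Σ (Xₖ−Xₖ₋₁)(Yₖ+Yₖ₋₁) = (1/5)(0.0350+0.0000) + (1/5)(0.0920+0.0350) + (1/5)(0.2090+0.0920) + (1/5)(0.5130+0.2090) + (1/5)(1.0000+0.5130)
  = 0.0070 + 0.0254 + 0.0602 + 0.1444 + 0.3026 = 0.5396
G = 1 − 0.5396 = 0.4604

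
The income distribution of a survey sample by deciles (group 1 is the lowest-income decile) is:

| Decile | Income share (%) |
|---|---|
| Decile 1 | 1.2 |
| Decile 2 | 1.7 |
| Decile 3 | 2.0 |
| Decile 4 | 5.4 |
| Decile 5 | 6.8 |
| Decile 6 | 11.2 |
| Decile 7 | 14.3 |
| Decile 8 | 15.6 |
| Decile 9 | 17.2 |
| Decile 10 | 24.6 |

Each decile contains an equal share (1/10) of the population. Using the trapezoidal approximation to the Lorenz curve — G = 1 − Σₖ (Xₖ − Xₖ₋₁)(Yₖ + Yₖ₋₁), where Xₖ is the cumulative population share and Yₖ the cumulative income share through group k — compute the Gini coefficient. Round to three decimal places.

Cumulative income shares Yₖ: 0.0120, 0.0290, 0.0490, 0.1030, 0.1710, 0.2830, 0.4260, 0.5820, 0.7540, 1.0000
Σ (Xₖ−Xₖ₋₁)(Yₖ+Yₖ₋₁) = (1/10)(0.0120+0.0000) + (1/10)(0.0290+0.0120) + (1/10)(0.0490+0.0290) + (1/10)(0.1030+0.0490) + (1/10)(0.1710+0.1030) + (1/10)(0.2830+0.1710) + (1/10)(0.4260+0.2830) + (1/10)(0.5820+0.4260) + (1/10)(0.7540+0.5820) + (1/10)(1.0000+0.7540)
  = 0.0012 + 0.0041 + 0.0078 + 0.0152 + 0.0274 + 0.0454 + 0.0709 + 0.1008 + 0.1336 + 0.1754 = 0.5818
G = 1 − 0.5818 = 0.4182

0.418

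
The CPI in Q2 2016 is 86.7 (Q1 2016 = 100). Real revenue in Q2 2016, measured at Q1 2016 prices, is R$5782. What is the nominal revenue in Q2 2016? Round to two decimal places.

5012.99

Nominal = Real × (Index/100) = 5782 × (86.7/100)
        = 5782 × 0.867 = 5012.9940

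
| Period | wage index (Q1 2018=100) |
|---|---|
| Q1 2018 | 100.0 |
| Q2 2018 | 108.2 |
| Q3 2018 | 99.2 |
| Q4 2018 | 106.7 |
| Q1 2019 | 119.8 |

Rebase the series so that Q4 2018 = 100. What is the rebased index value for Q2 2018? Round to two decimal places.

Rebased(Q2 2018) = 108.2 / 106.7 × 100 = 101.4058

101.41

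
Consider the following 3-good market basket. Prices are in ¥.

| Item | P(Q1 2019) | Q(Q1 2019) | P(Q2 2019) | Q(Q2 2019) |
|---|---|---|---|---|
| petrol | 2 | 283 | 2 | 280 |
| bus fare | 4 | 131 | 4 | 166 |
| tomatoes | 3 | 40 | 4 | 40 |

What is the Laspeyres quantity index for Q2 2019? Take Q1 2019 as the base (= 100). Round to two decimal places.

Laspeyres quantity index uses base-period prices as weights.
ΣP(Q1 2019)·Q(Q2 2019) = 2×280 + 4×166 + 3×40 = 560 + 664 + 120 = 1344
ΣP(Q1 2019)·Q(Q1 2019) = 2×283 + 4×131 + 3×40 = 566 + 524 + 120 = 1210
Index = 1344 / 1210 × 100 = 111.0744

111.07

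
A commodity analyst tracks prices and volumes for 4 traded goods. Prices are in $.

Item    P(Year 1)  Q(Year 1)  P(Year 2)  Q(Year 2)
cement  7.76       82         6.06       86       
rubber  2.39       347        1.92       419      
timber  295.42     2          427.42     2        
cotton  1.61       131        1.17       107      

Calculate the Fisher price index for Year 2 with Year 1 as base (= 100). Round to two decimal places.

95.28

Laspeyres component (base-period weights):
ΣP(Year 2)Q(Year 1) = 6.06×82 + 1.92×347 + 427.42×2 + 1.17×131 = 496.92 + 666.24 + 854.84 + 153.27 = 2171.27
ΣP(Year 1)Q(Year 1) = 7.76×82 + 2.39×347 + 295.42×2 + 1.61×131 = 636.32 + 829.33 + 590.84 + 210.91 = 2267.4
L = 2171.27 / 2267.4 × 100 = 95.7603
Paasche component (current-period weights):
ΣP(Year 2)Q(Year 2) = 6.06×86 + 1.92×419 + 427.42×2 + 1.17×107 = 521.16 + 804.48 + 854.84 + 125.19 = 2305.67
ΣP(Year 1)Q(Year 2) = 7.76×86 + 2.39×419 + 295.42×2 + 1.61×107 = 667.36 + 1001.41 + 590.84 + 172.27 = 2431.88
P = 2305.67 / 2431.88 × 100 = 94.8102
Fisher = √(L × P) = √(95.7603 × 94.8102) = 95.2841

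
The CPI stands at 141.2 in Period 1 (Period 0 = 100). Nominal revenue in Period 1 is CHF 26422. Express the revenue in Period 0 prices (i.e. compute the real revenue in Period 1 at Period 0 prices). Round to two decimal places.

Real = Nominal ÷ (Index/100) = 26422 ÷ (141.2/100)
     = 26422 ÷ 1.412 = 18712.4646

18712.46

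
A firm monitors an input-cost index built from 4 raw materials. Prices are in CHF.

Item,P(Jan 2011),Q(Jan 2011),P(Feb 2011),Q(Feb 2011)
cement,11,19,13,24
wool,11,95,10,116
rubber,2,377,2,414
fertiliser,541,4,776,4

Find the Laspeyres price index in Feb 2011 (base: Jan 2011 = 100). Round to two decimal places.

Laspeyres price index uses base-period quantities as weights.
ΣP(Feb 2011)·Q(Jan 2011) = 13×19 + 10×95 + 2×377 + 776×4 = 247 + 950 + 754 + 3104 = 5055
ΣP(Jan 2011)·Q(Jan 2011) = 11×19 + 11×95 + 2×377 + 541×4 = 209 + 1045 + 754 + 2164 = 4172
Index = 5055 / 4172 × 100 = 121.1649

121.16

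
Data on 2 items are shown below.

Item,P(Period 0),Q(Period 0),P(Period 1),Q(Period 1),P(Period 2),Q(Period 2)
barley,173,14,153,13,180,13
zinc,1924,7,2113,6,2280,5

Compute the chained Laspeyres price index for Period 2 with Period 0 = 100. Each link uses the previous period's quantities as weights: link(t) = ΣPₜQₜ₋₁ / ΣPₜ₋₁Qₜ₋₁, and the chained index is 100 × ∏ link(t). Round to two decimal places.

Link Period 0→Period 1:
ΣP(Period 1)Q(Period 0) = 153×14 + 2113×7 = 2142 + 14791 = 16933
ΣP(Period 0)Q(Period 0) = 173×14 + 1924×7 = 2422 + 13468 = 15890
link = 16933/15890 = 1.065639
Link Period 1→Period 2:
ΣP(Period 2)Q(Period 1) = 180×13 + 2280×6 = 2340 + 13680 = 16020
ΣP(Period 1)Q(Period 1) = 153×13 + 2113×6 = 1989 + 12678 = 14667
link = 16020/14667 = 1.092248
Chained index = 100 × 1.065639 × 1.092248 = 116.3942

116.39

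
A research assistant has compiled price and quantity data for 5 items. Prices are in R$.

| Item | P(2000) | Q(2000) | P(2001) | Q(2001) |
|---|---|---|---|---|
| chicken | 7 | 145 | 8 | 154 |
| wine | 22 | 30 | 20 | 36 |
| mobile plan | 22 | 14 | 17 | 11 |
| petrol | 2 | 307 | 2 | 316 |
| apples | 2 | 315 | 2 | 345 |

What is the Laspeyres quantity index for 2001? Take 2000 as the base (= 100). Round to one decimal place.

Laspeyres quantity index uses base-period prices as weights.
ΣP(2000)·Q(2001) = 7×154 + 22×36 + 22×11 + 2×316 + 2×345 = 1078 + 792 + 242 + 632 + 690 = 3434
ΣP(2000)·Q(2000) = 7×145 + 22×30 + 22×14 + 2×307 + 2×315 = 1015 + 660 + 308 + 614 + 630 = 3227
Index = 3434 / 3227 × 100 = 106.4146

106.4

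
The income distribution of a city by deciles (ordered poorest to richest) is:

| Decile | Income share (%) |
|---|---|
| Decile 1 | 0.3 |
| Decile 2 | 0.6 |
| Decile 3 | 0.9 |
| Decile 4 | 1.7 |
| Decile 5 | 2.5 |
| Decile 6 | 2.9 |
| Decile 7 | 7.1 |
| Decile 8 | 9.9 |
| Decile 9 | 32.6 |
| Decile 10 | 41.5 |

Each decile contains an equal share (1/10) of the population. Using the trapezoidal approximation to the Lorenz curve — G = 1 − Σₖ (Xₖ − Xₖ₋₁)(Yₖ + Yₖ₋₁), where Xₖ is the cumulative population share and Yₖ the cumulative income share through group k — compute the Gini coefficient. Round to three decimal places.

Cumulative income shares Yₖ: 0.0030, 0.0090, 0.0180, 0.0350, 0.0600, 0.0890, 0.1600, 0.2590, 0.5850, 1.0000
Σ (Xₖ−Xₖ₋₁)(Yₖ+Yₖ₋₁) = (1/10)(0.0030+0.0000) + (1/10)(0.0090+0.0030) + (1/10)(0.0180+0.0090) + (1/10)(0.0350+0.0180) + (1/10)(0.0600+0.0350) + (1/10)(0.0890+0.0600) + (1/10)(0.1600+0.0890) + (1/10)(0.2590+0.1600) + (1/10)(0.5850+0.2590) + (1/10)(1.0000+0.5850)
  = 0.0003 + 0.0012 + 0.0027 + 0.0053 + 0.0095 + 0.0149 + 0.0249 + 0.0419 + 0.0844 + 0.1585 = 0.3436
G = 1 − 0.3436 = 0.6564

0.656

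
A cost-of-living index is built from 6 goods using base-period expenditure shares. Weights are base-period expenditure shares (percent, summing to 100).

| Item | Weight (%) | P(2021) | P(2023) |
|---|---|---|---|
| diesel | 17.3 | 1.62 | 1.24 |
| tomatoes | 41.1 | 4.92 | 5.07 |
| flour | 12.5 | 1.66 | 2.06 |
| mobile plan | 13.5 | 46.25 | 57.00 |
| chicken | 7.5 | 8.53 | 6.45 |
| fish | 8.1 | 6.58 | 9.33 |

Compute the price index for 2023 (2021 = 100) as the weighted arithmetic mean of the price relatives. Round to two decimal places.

104.90

diesel: 17.3 × (1.24/1.62) = 17.3 × 0.765432 = 13.2420
tomatoes: 41.1 × (5.07/4.92) = 41.1 × 1.030488 = 42.3530
flour: 12.5 × (2.06/1.66) = 12.5 × 1.240964 = 15.5120
mobile plan: 13.5 × (57.00/46.25) = 13.5 × 1.232432 = 16.6378
chicken: 7.5 × (6.45/8.53) = 7.5 × 0.756155 = 5.6712
fish: 8.1 × (9.33/6.58) = 8.1 × 1.417933 = 11.4853
Index = Σ wᵢ·(p₁ᵢ/p₀ᵢ) = 13.2420 + 42.3530 + 15.5120 + 16.6378 + 5.6712 + 11.4853 = 104.9013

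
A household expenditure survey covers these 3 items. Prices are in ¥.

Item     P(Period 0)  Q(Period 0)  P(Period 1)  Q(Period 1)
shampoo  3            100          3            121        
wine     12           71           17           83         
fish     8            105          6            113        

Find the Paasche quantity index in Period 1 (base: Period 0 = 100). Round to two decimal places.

Paasche quantity index uses current-period prices as weights.
ΣP(Period 1)·Q(Period 1) = 3×121 + 17×83 + 6×113 = 363 + 1411 + 678 = 2452
ΣP(Period 1)·Q(Period 0) = 3×100 + 17×71 + 6×105 = 300 + 1207 + 630 = 2137
Index = 2452 / 2137 × 100 = 114.7403

114.74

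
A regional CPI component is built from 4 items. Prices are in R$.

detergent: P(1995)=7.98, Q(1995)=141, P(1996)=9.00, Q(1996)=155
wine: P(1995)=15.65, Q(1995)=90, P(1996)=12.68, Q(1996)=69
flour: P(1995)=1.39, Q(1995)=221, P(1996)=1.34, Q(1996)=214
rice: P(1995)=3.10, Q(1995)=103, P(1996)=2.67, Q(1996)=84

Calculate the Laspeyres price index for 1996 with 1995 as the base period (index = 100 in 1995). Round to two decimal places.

Laspeyres price index uses base-period quantities as weights.
ΣP(1996)·Q(1995) = 9.00×141 + 12.68×90 + 1.34×221 + 2.67×103 = 1269 + 1141.2 + 296.14 + 275.01 = 2981.35
ΣP(1995)·Q(1995) = 7.98×141 + 15.65×90 + 1.39×221 + 3.10×103 = 1125.18 + 1408.5 + 307.19 + 319.3 = 3160.17
Index = 2981.35 / 3160.17 × 100 = 94.3414

94.34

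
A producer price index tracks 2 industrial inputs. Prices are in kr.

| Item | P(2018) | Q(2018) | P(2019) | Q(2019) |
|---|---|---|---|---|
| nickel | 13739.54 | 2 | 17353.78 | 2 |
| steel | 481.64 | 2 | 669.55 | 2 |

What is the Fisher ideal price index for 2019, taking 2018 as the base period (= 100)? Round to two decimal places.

126.74

Laspeyres component (base-period weights):
ΣP(2019)Q(2018) = 17353.78×2 + 669.55×2 = 34707.56 + 1339.1 = 36046.66
ΣP(2018)Q(2018) = 13739.54×2 + 481.64×2 = 27479.08 + 963.28 = 28442.36
L = 36046.66 / 28442.36 × 100 = 126.7358
Paasche component (current-period weights):
ΣP(2019)Q(2019) = 17353.78×2 + 669.55×2 = 34707.56 + 1339.1 = 36046.66
ΣP(2018)Q(2019) = 13739.54×2 + 481.64×2 = 27479.08 + 963.28 = 28442.36
P = 36046.66 / 28442.36 × 100 = 126.7358
Fisher = √(L × P) = √(126.7358 × 126.7358) = 126.7358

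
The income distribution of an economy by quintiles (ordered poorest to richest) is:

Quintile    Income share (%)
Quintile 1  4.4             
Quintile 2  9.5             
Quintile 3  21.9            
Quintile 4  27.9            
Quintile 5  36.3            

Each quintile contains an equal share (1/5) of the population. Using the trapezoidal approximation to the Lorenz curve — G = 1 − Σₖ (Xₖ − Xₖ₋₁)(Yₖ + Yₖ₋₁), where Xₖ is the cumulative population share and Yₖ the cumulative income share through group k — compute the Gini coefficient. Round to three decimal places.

0.329

Cumulative income shares Yₖ: 0.0440, 0.1390, 0.3580, 0.6370, 1.0000
Σ (Xₖ−Xₖ₋₁)(Yₖ+Yₖ₋₁) = (1/5)(0.0440+0.0000) + (1/5)(0.1390+0.0440) + (1/5)(0.3580+0.1390) + (1/5)(0.6370+0.3580) + (1/5)(1.0000+0.6370)
  = 0.0088 + 0.0366 + 0.0994 + 0.1990 + 0.3274 = 0.6712
G = 1 − 0.6712 = 0.3288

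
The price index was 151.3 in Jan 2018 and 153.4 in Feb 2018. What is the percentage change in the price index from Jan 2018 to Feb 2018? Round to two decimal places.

Change = (153.4 − 151.3) / 151.3 × 100
       = 2.1 / 151.3 × 100 = 1.3880%

1.39%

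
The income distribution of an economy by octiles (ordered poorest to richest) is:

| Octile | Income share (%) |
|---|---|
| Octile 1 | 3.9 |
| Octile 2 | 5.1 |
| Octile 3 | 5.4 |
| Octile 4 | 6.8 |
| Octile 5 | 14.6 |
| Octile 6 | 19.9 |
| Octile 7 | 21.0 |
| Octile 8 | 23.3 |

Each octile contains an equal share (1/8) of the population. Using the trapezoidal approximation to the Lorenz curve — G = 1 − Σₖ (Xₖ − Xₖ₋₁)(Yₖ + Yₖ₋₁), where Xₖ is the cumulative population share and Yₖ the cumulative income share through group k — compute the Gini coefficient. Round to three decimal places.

Cumulative income shares Yₖ: 0.0390, 0.0900, 0.1440, 0.2120, 0.3580, 0.5570, 0.7670, 1.0000
Σ (Xₖ−Xₖ₋₁)(Yₖ+Yₖ₋₁) = (1/8)(0.0390+0.0000) + (1/8)(0.0900+0.0390) + (1/8)(0.1440+0.0900) + (1/8)(0.2120+0.1440) + (1/8)(0.3580+0.2120) + (1/8)(0.5570+0.3580) + (1/8)(0.7670+0.5570) + (1/8)(1.0000+0.7670)
  = 0.0049 + 0.0161 + 0.0293 + 0.0445 + 0.0713 + 0.1144 + 0.1655 + 0.2209 = 0.6667
G = 1 − 0.6667 = 0.3333

0.333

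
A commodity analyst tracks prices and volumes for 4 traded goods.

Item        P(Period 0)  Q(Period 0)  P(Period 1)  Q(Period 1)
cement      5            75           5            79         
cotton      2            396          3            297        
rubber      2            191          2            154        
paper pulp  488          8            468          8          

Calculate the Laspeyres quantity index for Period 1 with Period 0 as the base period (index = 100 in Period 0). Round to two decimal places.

Laspeyres quantity index uses base-period prices as weights.
ΣP(Period 0)·Q(Period 1) = 5×79 + 2×297 + 2×154 + 488×8 = 395 + 594 + 308 + 3904 = 5201
ΣP(Period 0)·Q(Period 0) = 5×75 + 2×396 + 2×191 + 488×8 = 375 + 792 + 382 + 3904 = 5453
Index = 5201 / 5453 × 100 = 95.3787

95.38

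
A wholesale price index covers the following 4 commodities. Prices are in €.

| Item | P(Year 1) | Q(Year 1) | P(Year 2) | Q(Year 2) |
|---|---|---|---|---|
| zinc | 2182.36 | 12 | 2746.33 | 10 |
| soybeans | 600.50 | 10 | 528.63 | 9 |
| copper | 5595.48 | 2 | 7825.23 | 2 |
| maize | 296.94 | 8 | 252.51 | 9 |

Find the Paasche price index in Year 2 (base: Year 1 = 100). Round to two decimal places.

Paasche price index uses current-period quantities as weights.
ΣP(Year 2)·Q(Year 2) = 2746.33×10 + 528.63×9 + 7825.23×2 + 252.51×9 = 27463.3 + 4757.67 + 15650.46 + 2272.59 = 50144.02
ΣP(Year 1)·Q(Year 2) = 2182.36×10 + 600.50×9 + 5595.48×2 + 296.94×9 = 21823.6 + 5404.5 + 11190.96 + 2672.46 = 41091.52
Index = 50144.02 / 41091.52 × 100 = 122.0301

122.03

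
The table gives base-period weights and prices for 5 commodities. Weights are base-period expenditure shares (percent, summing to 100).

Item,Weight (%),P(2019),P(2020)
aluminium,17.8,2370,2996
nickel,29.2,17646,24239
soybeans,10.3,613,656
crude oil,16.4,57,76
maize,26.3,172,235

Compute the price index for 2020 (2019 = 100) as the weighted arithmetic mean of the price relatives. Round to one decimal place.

131.4

aluminium: 17.8 × (2996/2370) = 17.8 × 1.264135 = 22.5016
nickel: 29.2 × (24239/17646) = 29.2 × 1.373626 = 40.1099
soybeans: 10.3 × (656/613) = 10.3 × 1.070147 = 11.0225
crude oil: 16.4 × (76/57) = 16.4 × 1.333333 = 21.8667
maize: 26.3 × (235/172) = 26.3 × 1.366279 = 35.9331
Index = Σ wᵢ·(p₁ᵢ/p₀ᵢ) = 22.5016 + 40.1099 + 11.0225 + 21.8667 + 35.9331 = 131.4338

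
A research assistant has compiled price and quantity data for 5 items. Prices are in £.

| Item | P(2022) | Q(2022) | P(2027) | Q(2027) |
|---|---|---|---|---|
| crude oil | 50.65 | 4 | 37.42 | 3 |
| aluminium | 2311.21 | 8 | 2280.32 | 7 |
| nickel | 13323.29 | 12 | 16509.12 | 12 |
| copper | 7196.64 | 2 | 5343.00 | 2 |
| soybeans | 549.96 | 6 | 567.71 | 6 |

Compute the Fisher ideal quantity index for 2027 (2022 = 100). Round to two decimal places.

98.90

Laspeyres component (base-period weights):
ΣP(2022)Q(2027) = 50.65×3 + 2311.21×7 + 13323.29×12 + 7196.64×2 + 549.96×6 = 151.95 + 16178.47 + 159879.48 + 14393.28 + 3299.76 = 193902.94
ΣP(2022)Q(2022) = 50.65×4 + 2311.21×8 + 13323.29×12 + 7196.64×2 + 549.96×6 = 202.6 + 18489.68 + 159879.48 + 14393.28 + 3299.76 = 196264.8
L = 193902.94 / 196264.8 × 100 = 98.7966
Paasche component (current-period weights):
ΣP(2027)Q(2027) = 37.42×3 + 2280.32×7 + 16509.12×12 + 5343.00×2 + 567.71×6 = 112.26 + 15962.24 + 198109.44 + 10686 + 3406.26 = 228276.2
ΣP(2027)Q(2022) = 37.42×4 + 2280.32×8 + 16509.12×12 + 5343.00×2 + 567.71×6 = 149.68 + 18242.56 + 198109.44 + 10686 + 3406.26 = 230593.94
P = 228276.2 / 230593.94 × 100 = 98.9949
Fisher = √(L × P) = √(98.7966 × 98.9949) = 98.8957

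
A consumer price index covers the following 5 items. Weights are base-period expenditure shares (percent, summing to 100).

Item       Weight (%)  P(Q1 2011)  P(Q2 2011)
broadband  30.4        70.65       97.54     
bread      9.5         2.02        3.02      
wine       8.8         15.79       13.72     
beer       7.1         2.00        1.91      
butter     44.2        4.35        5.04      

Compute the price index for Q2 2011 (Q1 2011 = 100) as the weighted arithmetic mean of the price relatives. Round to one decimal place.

broadband: 30.4 × (97.54/70.65) = 30.4 × 1.380609 = 41.9705
bread: 9.5 × (3.02/2.02) = 9.5 × 1.495050 = 14.2030
wine: 8.8 × (13.72/15.79) = 8.8 × 0.868904 = 7.6464
beer: 7.1 × (1.91/2.00) = 7.1 × 0.955000 = 6.7805
butter: 44.2 × (5.04/4.35) = 44.2 × 1.158621 = 51.2110
Index = Σ wᵢ·(p₁ᵢ/p₀ᵢ) = 41.9705 + 14.2030 + 7.6464 + 6.7805 + 51.2110 = 121.8114

121.8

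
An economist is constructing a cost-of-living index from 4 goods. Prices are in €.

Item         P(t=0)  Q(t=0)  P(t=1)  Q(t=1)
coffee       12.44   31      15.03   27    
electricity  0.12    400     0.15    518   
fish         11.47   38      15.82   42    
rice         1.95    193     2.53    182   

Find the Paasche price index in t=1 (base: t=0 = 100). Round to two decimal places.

130.27

Paasche price index uses current-period quantities as weights.
ΣP(t=1)·Q(t=1) = 15.03×27 + 0.15×518 + 15.82×42 + 2.53×182 = 405.81 + 77.7 + 664.44 + 460.46 = 1608.41
ΣP(t=0)·Q(t=1) = 12.44×27 + 0.12×518 + 11.47×42 + 1.95×182 = 335.88 + 62.16 + 481.74 + 354.9 = 1234.68
Index = 1608.41 / 1234.68 × 100 = 130.2694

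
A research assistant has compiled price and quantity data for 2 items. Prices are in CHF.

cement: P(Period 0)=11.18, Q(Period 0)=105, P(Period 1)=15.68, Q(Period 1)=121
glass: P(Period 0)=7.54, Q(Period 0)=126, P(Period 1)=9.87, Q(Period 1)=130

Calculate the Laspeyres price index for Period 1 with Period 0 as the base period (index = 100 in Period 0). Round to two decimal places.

136.07

Laspeyres price index uses base-period quantities as weights.
ΣP(Period 1)·Q(Period 0) = 15.68×105 + 9.87×126 = 1646.4 + 1243.62 = 2890.02
ΣP(Period 0)·Q(Period 0) = 11.18×105 + 7.54×126 = 1173.9 + 950.04 = 2123.94
Index = 2890.02 / 2123.94 × 100 = 136.0688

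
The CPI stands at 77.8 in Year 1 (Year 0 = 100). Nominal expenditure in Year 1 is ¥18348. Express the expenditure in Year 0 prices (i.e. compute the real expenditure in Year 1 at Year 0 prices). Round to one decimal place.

Real = Nominal ÷ (Index/100) = 18348 ÷ (77.8/100)
     = 18348 ÷ 0.778 = 23583.5476

23583.5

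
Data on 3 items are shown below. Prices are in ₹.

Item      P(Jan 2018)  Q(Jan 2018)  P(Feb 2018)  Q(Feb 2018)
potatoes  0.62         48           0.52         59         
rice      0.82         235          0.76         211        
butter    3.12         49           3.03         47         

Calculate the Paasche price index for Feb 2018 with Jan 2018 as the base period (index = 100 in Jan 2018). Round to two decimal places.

Paasche price index uses current-period quantities as weights.
ΣP(Feb 2018)·Q(Feb 2018) = 0.52×59 + 0.76×211 + 3.03×47 = 30.68 + 160.36 + 142.41 = 333.45
ΣP(Jan 2018)·Q(Feb 2018) = 0.62×59 + 0.82×211 + 3.12×47 = 36.58 + 173.02 + 146.64 = 356.24
Index = 333.45 / 356.24 × 100 = 93.6026

93.60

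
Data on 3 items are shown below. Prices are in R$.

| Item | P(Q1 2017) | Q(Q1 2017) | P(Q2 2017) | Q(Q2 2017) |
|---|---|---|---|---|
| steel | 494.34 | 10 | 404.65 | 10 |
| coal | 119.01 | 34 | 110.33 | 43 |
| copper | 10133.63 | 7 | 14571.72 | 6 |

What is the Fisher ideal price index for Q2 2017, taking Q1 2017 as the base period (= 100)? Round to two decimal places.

Laspeyres component (base-period weights):
ΣP(Q2 2017)Q(Q1 2017) = 404.65×10 + 110.33×34 + 14571.72×7 = 4046.5 + 3751.22 + 102002.04 = 109799.76
ΣP(Q1 2017)Q(Q1 2017) = 494.34×10 + 119.01×34 + 10133.63×7 = 4943.4 + 4046.34 + 70935.41 = 79925.15
L = 109799.76 / 79925.15 × 100 = 137.3782
Paasche component (current-period weights):
ΣP(Q2 2017)Q(Q2 2017) = 404.65×10 + 110.33×43 + 14571.72×6 = 4046.5 + 4744.19 + 87430.32 = 96221.01
ΣP(Q1 2017)Q(Q2 2017) = 494.34×10 + 119.01×43 + 10133.63×6 = 4943.4 + 5117.43 + 60801.78 = 70862.61
P = 96221.01 / 70862.61 × 100 = 135.7853
Fisher = √(L × P) = √(137.3782 × 135.7853) = 136.5794

136.58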